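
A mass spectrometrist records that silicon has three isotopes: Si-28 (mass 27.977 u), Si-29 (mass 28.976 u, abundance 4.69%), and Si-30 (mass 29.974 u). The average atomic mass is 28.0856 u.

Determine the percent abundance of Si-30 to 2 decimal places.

3.09%

Let x and y be the fractions of Si-28 and Si-30. Then x + y = 1 − 0.0469 = 0.9531 and 27.977x + 29.974y = 28.0856 − 0.0469×28.976 = 26.7266256.
Substituting: 27.977x + 29.974(0.9531 − x) = 26.7266256
(27.977 − 29.974)x = -1.8415938  ⇒  x = 0.92218, y = 0.03092
Si-28: 92.22%, Si-30: 3.09%.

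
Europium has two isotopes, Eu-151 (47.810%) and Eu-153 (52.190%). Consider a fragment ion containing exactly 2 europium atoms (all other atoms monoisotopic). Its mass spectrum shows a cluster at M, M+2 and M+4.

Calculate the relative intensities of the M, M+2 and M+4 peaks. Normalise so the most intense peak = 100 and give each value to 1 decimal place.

45.8 : 100.0 : 54.6

Each Eu atom is independently Eu-151 (p = 0.47810) or Eu-153 (q = 0.52190); the cluster is the binomial expansion (p + q)^2.
P(M) = 0.47810^2 = 0.228580
P(M+2) = 2 × 0.47810^1 × 0.52190^1 = 0.499041
P(M+4) = 0.52190^2 = 0.272380
The M+2 peak is largest (0.499041); scaling to 100 gives 45.8 : 100.0 : 54.6.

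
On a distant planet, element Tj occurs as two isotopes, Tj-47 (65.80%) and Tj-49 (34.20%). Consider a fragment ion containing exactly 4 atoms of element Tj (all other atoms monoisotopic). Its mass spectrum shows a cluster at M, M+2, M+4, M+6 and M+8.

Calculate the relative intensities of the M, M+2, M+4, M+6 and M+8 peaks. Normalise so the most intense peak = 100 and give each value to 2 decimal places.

48.10 : 100.00 : 77.96 : 27.01 : 3.51

Expanding (0.6580 + 0.3420)^4:
P(M) = 0.6580^4 = 0.187458
P(M+2) = 4 × 0.6580^3 × 0.3420^1 = 0.389730
P(M+4) = 6 × 0.6580^2 × 0.3420^2 = 0.303847
P(M+6) = 4 × 0.6580^1 × 0.3420^3 = 0.105284
P(M+8) = 0.3420^4 = 0.013681
The M+2 peak is largest (0.389730); scaling to 100 gives 48.10 : 100.00 : 77.96 : 27.01 : 3.51.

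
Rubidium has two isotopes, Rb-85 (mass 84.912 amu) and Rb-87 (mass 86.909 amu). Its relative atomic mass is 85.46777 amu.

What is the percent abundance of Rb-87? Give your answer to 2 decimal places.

27.83%

With x = fraction of Rb-85 (so Rb-87 is 1 − x):
84.912·x + 86.909·(1 − x) = 85.46777
(84.912 − 86.909)·x = 85.46777 − 86.909
x = -1.44123 / -1.997 = 0.72170 → 72.17% Rb-85, 27.83% Rb-87.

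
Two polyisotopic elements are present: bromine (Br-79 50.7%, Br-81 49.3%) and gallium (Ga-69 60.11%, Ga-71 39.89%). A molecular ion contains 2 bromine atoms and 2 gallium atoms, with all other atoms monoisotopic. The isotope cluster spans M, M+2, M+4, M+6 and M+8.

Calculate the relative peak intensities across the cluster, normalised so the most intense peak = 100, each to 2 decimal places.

Bromine pattern (n=2): 0.257049 : 0.499902 : 0.243049
Gallium pattern (n=2): 0.36132121 : 0.47955758 : 0.15912121
Convolve the two distributions (both contribute in 2-u steps):
  M: 0.257049×0.36132121 = 0.092877
  M+2: 0.257049×0.47955758 + 0.499902×0.36132121 = 0.303895
  M+4: 0.257049×0.15912121 + 0.499902×0.47955758 + 0.243049×0.36132121 = 0.368453
  M+6: 0.499902×0.15912121 + 0.243049×0.47955758 = 0.196101
  M+8: 0.243049×0.15912121 = 0.038674
Scale to base peak (0.368453) = 100: 25.21 : 82.48 : 100.00 : 53.22 : 10.50

25.21 : 82.48 : 100.00 : 53.22 : 10.50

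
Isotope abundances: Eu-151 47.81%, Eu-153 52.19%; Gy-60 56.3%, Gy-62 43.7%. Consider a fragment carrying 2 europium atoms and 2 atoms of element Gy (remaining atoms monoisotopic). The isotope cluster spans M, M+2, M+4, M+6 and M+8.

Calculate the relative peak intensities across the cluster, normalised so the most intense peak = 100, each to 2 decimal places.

19.29 : 72.07 : 100.00 : 61.07 : 13.85

Europium pattern (n=2): 0.22857961 : 0.49904078 : 0.27237961
Element Gy pattern (n=2): 0.316969 : 0.492062 : 0.190969
Convolve the two distributions (both contribute in 2-u steps):
  M: 0.22857961×0.316969 = 0.072453
  M+2: 0.22857961×0.492062 + 0.49904078×0.316969 = 0.270656
  M+4: 0.22857961×0.190969 + 0.49904078×0.492062 + 0.27237961×0.316969 = 0.375547
  M+6: 0.49904078×0.190969 + 0.27237961×0.492062 = 0.229329
  M+8: 0.27237961×0.190969 = 0.052016
Scale to base peak (0.375547) = 100: 19.29 : 72.07 : 100.00 : 61.07 : 13.85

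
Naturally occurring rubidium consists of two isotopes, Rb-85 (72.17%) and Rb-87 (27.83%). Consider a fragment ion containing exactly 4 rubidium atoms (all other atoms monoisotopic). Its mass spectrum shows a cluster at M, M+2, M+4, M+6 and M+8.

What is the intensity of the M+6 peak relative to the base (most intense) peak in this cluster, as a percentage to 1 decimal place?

14.9%

Binomial terms of (0.7217 + 0.2783)^4: M 0.2713, M+2 0.4184, M+4 0.2420, M+6 0.0622, M+8 0.0060 → M+2 is the base peak.
P(M+2) = C(4,1) × 0.7217^3 × 0.2783^1 = 4 × 0.37589809 × 0.2783 = 0.418450 (base)
P(M+6) = C(4,3) × 0.7217^1 × 0.2783^3 = 4 × 0.7217 × 0.02155458 = 0.062224
Relative intensity = 0.062224 / 0.418450 × 100 = 14.9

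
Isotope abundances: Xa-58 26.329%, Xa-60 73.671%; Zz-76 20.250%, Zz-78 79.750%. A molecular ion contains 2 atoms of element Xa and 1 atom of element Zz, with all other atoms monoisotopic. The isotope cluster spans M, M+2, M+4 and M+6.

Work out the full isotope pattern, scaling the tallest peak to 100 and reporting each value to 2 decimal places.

Element Xa pattern (n=2): 0.06932162 : 0.38793675 : 0.54274162
Element Zz pattern (n=1): 0.2025 : 0.7975
Convolve the two distributions (both contribute in 2-u steps):
  M: 0.06932162×0.2025 = 0.014038
  M+2: 0.06932162×0.7975 + 0.38793675×0.2025 = 0.133841
  M+4: 0.38793675×0.7975 + 0.54274162×0.2025 = 0.419285
  M+6: 0.54274162×0.7975 = 0.432836
Scale to base peak (0.432836) = 100: 3.24 : 30.92 : 96.87 : 100.00

3.24 : 30.92 : 96.87 : 100.00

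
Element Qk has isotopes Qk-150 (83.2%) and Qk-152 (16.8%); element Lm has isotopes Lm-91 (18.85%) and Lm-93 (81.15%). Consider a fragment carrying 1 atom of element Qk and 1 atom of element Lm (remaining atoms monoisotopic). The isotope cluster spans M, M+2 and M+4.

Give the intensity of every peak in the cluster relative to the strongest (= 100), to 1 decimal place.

Element Qk pattern (n=1): 0.8320 : 0.1680
Element Lm pattern (n=1): 0.1885 : 0.8115
Convolve the two distributions (both contribute in 2-u steps):
  M: 0.8320×0.1885 = 0.156832
  M+2: 0.8320×0.8115 + 0.1680×0.1885 = 0.706836
  M+4: 0.1680×0.8115 = 0.136332
Scale to base peak (0.706836) = 100: 22.2 : 100.0 : 19.3

22.2 : 100.0 : 19.3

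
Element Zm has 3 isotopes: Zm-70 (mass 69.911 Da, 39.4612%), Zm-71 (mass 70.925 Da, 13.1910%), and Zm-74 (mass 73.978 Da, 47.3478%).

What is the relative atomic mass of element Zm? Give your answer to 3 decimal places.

Average mass = Σ (abundance × isotope mass) = 0.394612 × 69.911 + 0.131910 × 70.925 + 0.473478 × 73.978
= 27.5877 + 9.3557 + 35.0270 = 71.9704 Da

71.970 Da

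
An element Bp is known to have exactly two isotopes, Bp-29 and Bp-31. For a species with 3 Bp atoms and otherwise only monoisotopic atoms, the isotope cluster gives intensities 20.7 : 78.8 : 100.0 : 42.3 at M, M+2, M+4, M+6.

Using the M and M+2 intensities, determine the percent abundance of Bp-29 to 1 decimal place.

Let p = fractional abundance of Bp-29. I(M+2)/I(M) = [C(3,1)·p^2·(1−p)] / p^3 = 3·(1−p)/p = 78.8/20.7 = 3.8068
(1−p)/p = 3.8068/3 = 1.2689  ⇒  p = 1/(1 + 1.2689) = 0.4407
Bp-29: 44.1%, Bp-31: 55.9%.

44.1%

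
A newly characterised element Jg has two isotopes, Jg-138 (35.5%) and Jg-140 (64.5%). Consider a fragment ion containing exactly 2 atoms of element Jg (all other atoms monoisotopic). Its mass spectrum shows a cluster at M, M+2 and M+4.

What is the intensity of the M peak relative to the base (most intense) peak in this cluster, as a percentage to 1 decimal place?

Binomial terms of (0.355 + 0.645)^2: M 0.1260, M+2 0.4579, M+4 0.4160 → M+2 is the base peak.
P(M+2) = C(2,1) × 0.355^1 × 0.645^1 = 2 × 0.3550 × 0.6450 = 0.457950 (base)
P(M) = C(2,0) × 0.355^2 × 0.645^0 = 1 × 0.126025 × 1.0000 = 0.126025
Relative intensity = 0.126025 / 0.457950 × 100 = 27.5

27.5%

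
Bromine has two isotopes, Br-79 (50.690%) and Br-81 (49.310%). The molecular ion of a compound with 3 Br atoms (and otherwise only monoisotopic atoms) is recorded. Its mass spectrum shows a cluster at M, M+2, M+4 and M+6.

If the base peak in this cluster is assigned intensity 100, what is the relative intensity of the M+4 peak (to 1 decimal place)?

97.3

(0.50690 + 0.49310)^3 gives M 0.1302, M+2 0.3801, M+4 0.3698, M+6 0.1199; the largest is M+2.
P(M+2) = C(3,1) × 0.50690^2 × 0.49310^1 = 3 × 0.25694761 × 0.4931 = 0.380103 (base)
P(M+4) = C(3,2) × 0.50690^1 × 0.49310^2 = 3 × 0.5069 × 0.24314761 = 0.369755
Relative intensity = 0.369755 / 0.380103 × 100 = 97.3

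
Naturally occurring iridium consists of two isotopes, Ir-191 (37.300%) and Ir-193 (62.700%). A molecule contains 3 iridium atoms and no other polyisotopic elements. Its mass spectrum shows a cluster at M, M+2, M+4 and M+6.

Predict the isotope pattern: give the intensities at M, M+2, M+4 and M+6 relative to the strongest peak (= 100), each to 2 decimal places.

Expanding (0.37300 + 0.62700)^3:
P(M) = 0.37300^3 = 0.051895
P(M+2) = 3 × 0.37300^2 × 0.62700^1 = 0.261702
P(M+4) = 3 × 0.37300^1 × 0.62700^2 = 0.439911
P(M+6) = 0.62700^3 = 0.246492
The M+4 peak is largest (0.439911); scaling to 100 gives 11.80 : 59.49 : 100.00 : 56.03.

11.80 : 59.49 : 100.00 : 56.03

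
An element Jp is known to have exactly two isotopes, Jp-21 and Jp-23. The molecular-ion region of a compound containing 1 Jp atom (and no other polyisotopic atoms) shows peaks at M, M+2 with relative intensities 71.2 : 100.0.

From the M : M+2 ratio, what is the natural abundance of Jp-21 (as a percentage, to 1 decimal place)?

41.6%

Let p = fractional abundance of Jp-21. I(M+2)/I(M) = [C(1,1)·p^0·(1−p)] / p^1 = 1·(1−p)/p = 100.0/71.2 = 1.4045
(1−p)/p = 1.4045/1 = 1.4045  ⇒  p = 1/(1 + 1.4045) = 0.4159
Jp-21: 41.6%, Jp-23: 58.4%.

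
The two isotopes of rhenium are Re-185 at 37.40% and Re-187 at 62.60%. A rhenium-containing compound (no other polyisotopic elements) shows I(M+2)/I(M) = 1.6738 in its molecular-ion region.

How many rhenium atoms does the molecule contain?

The M+2/M ratio from n Re atoms is n · q/p = n · 0.6260/0.3740.
n = 1.6738 × 0.3740/0.6260 = 1.00 ≈ 1

1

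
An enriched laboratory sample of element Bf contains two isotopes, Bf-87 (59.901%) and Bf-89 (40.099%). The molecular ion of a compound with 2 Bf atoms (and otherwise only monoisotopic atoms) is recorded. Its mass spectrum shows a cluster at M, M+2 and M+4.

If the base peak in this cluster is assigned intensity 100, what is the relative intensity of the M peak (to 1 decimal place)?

74.7

Binomial terms of (0.59901 + 0.40099)^2: M 0.3588, M+2 0.4804, M+4 0.1608 → M+2 is the base peak.
P(M+2) = C(2,1) × 0.59901^1 × 0.40099^1 = 2 × 0.59901 × 0.40099 = 0.480394 (base)
P(M) = C(2,0) × 0.59901^2 × 0.40099^0 = 1 × 0.35881298 × 1.0000 = 0.358813
Relative intensity = 0.358813 / 0.480394 × 100 = 74.7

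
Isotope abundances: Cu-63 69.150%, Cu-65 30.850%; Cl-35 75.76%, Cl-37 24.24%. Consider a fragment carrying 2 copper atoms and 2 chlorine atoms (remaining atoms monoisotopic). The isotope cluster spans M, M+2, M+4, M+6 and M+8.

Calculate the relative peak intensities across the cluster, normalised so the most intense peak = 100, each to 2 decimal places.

Copper pattern (n=2): 0.47817225 : 0.4266555 : 0.09517225
Chlorine pattern (n=2): 0.57395776 : 0.36728448 : 0.05875776
Convolve the two distributions (both contribute in 2-u steps):
  M: 0.47817225×0.57395776 = 0.274451
  M+2: 0.47817225×0.36728448 + 0.4266555×0.57395776 = 0.420507
  M+4: 0.47817225×0.05875776 + 0.4266555×0.36728448 + 0.09517225×0.57395776 = 0.239425
  M+6: 0.4266555×0.05875776 + 0.09517225×0.36728448 = 0.060025
  M+8: 0.09517225×0.05875776 = 0.005592
Scale to base peak (0.420507) = 100: 65.27 : 100.00 : 56.94 : 14.27 : 1.33

65.27 : 100.00 : 56.94 : 14.27 : 1.33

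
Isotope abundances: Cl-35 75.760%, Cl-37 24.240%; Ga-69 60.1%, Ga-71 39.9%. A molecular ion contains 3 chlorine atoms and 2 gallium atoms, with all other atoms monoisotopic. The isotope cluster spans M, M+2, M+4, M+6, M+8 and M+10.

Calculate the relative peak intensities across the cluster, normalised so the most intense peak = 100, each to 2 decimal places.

Chlorine pattern (n=3): 0.4348304 : 0.41738208 : 0.13354464 : 0.01424288
Gallium pattern (n=2): 0.361201 : 0.479598 : 0.159201
Convolve the two distributions (both contribute in 2-u steps):
  M: 0.4348304×0.361201 = 0.157061
  M+2: 0.4348304×0.479598 + 0.41738208×0.361201 = 0.359303
  M+4: 0.4348304×0.159201 + 0.41738208×0.479598 + 0.13354464×0.361201 = 0.317638
  M+6: 0.41738208×0.159201 + 0.13354464×0.479598 + 0.01424288×0.361201 = 0.135640
  M+8: 0.13354464×0.159201 + 0.01424288×0.479598 = 0.028091
  M+10: 0.01424288×0.159201 = 0.002267
Scale to base peak (0.359303) = 100: 43.71 : 100.00 : 88.40 : 37.75 : 7.82 : 0.63

43.71 : 100.00 : 88.40 : 37.75 : 7.82 : 0.63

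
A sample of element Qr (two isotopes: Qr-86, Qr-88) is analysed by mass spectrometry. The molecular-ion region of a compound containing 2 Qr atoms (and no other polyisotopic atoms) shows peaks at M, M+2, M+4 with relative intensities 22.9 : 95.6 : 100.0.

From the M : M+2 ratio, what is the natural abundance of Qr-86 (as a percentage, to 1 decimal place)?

32.4%

Write p for the Qr-86 fraction. I(M+2)/I(M) = [C(2,1)·p^1·(1−p)] / p^2 = 2·(1−p)/p = 95.6/22.9 = 4.1747
(1−p)/p = 4.1747/2 = 2.0873  ⇒  p = 1/(1 + 2.0873) = 0.3239
Qr-86: 32.4%, Qr-88: 67.6%.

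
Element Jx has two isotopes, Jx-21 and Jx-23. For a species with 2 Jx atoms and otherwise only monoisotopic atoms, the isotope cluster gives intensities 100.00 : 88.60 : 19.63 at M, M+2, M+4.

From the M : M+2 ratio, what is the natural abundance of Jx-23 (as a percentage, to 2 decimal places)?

Write p for the Jx-21 fraction. I(M+2)/I(M) = [C(2,1)·p^1·(1−p)] / p^2 = 2·(1−p)/p = 88.60/100.00 = 0.8860
(1−p)/p = 0.8860/2 = 0.4430  ⇒  p = 1/(1 + 0.4430) = 0.6930
Jx-21: 69.30%, Jx-23: 30.70%.

30.70%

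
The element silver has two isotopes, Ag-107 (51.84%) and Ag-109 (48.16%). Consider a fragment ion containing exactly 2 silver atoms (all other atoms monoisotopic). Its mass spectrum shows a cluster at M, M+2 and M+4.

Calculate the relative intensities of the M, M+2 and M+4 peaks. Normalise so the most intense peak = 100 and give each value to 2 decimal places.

53.82 : 100.00 : 46.45

Each Ag atom is independently Ag-107 (p = 0.5184) or Ag-109 (q = 0.4816); the cluster is the binomial expansion (p + q)^2.
P(M) = 0.5184^2 = 0.268739
P(M+2) = 2 × 0.5184^1 × 0.4816^1 = 0.499323
P(M+4) = 0.4816^2 = 0.231939
The M+2 peak is largest (0.499323); scaling to 100 gives 53.82 : 100.00 : 46.45.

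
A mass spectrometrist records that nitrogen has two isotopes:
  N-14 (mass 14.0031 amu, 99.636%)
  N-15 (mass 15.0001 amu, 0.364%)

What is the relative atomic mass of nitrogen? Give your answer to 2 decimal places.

14.01 amu

Ar = Σ fᵢ·mᵢ = 0.99636 × 14.0031 + 0.00364 × 15.0001
= 13.95213 + 0.05460 = 14.00673 amu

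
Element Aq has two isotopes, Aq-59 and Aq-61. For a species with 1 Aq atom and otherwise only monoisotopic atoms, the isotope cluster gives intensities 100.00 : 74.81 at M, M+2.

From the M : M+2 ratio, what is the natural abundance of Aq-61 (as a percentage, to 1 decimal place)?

42.8%

Let p = fractional abundance of Aq-59. I(M+2)/I(M) = [C(1,1)·p^0·(1−p)] / p^1 = 1·(1−p)/p = 74.81/100.00 = 0.7481
(1−p)/p = 0.7481/1 = 0.7481  ⇒  p = 1/(1 + 0.7481) = 0.5720
Aq-59: 57.2%, Aq-61: 42.8%.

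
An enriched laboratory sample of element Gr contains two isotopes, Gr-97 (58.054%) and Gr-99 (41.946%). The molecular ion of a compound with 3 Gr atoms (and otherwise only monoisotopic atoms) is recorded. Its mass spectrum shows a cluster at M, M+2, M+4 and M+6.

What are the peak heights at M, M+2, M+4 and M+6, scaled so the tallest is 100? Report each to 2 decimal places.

46.13 : 100.00 : 72.25 : 17.40

Expanding (0.58054 + 0.41946)^3:
P(M) = 0.58054^3 = 0.195657
P(M+2) = 3 × 0.58054^2 × 0.41946^1 = 0.424108
P(M+4) = 3 × 0.58054^1 × 0.41946^2 = 0.306432
P(M+6) = 0.41946^3 = 0.073803
The M+2 peak is largest (0.424108); scaling to 100 gives 46.13 : 100.00 : 72.25 : 17.40.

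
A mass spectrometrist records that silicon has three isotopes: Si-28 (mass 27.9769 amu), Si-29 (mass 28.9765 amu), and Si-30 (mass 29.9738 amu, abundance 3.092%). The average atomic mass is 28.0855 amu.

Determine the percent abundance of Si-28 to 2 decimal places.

Let x and y be the fractions of Si-28 and Si-29. Then x + y = 1 − 0.03092 = 0.96908 and 27.9769x + 28.9765y = 28.0855 − 0.03092×29.9738 = 27.158710104.
Substituting: 27.9769x + 28.9765(0.96908 − x) = 27.158710104
(27.9769 − 28.9765)x = -0.921836516  ⇒  x = 0.92221, y = 0.04687
Si-28: 92.22%, Si-29: 4.69%.

92.22%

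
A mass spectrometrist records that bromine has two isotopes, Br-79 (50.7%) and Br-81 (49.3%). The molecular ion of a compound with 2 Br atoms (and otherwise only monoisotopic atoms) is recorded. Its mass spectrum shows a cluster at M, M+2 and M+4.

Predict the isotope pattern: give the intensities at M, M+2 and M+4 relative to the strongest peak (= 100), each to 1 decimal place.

Expanding (0.507 + 0.493)^2:
P(M) = 0.507^2 = 0.257049
P(M+2) = 2 × 0.507^1 × 0.493^1 = 0.499902
P(M+4) = 0.493^2 = 0.243049
The M+2 peak is largest (0.499902); scaling to 100 gives 51.4 : 100.0 : 48.6.

51.4 : 100.0 : 48.6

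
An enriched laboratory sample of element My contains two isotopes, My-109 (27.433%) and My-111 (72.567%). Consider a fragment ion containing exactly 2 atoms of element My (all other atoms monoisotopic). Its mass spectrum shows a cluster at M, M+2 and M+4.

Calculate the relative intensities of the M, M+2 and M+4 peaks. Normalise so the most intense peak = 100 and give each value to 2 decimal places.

14.29 : 75.61 : 100.00

Expanding (0.27433 + 0.72567)^2:
P(M) = 0.27433^2 = 0.075257
P(M+2) = 2 × 0.27433^1 × 0.72567^1 = 0.398146
P(M+4) = 0.72567^2 = 0.526597
The M+4 peak is largest (0.526597); scaling to 100 gives 14.29 : 75.61 : 100.00.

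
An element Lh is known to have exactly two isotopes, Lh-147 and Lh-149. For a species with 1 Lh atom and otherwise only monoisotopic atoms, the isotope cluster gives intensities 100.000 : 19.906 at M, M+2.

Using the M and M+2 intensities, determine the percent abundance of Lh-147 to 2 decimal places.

If p is the fraction of Lh that is Lh-147, then I(M+2)/I(M) = [C(1,1)·p^0·(1−p)] / p^1 = 1·(1−p)/p = 19.906/100.000 = 0.1991
(1−p)/p = 0.1991/1 = 0.1991  ⇒  p = 1/(1 + 0.1991) = 0.8340
Lh-147: 83.40%, Lh-149: 16.60%.

83.40%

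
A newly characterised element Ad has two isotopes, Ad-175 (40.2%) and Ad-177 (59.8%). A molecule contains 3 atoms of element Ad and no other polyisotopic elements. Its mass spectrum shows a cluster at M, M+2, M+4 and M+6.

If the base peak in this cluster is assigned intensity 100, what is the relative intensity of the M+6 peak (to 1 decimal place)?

49.6

(0.402 + 0.598)^3 gives M 0.0650, M+2 0.2899, M+4 0.4313, M+6 0.2138; the largest is M+4.
P(M+4) = C(3,2) × 0.402^1 × 0.598^2 = 3 × 0.4020 × 0.357604 = 0.431270 (base)
P(M+6) = C(3,3) × 0.402^0 × 0.598^3 = 1 × 1.0000 × 0.21384719 = 0.213847
Relative intensity = 0.213847 / 0.431270 × 100 = 49.6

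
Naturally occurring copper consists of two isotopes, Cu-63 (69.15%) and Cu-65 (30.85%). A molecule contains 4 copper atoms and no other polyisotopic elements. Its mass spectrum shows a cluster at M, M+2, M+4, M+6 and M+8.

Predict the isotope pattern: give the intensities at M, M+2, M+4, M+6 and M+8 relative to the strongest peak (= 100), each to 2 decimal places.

56.04 : 100.00 : 66.92 : 19.90 : 2.22

Expanding (0.6915 + 0.3085)^4:
P(M) = 0.6915^4 = 0.228649
P(M+2) = 4 × 0.6915^3 × 0.3085^1 = 0.408030
P(M+4) = 6 × 0.6915^2 × 0.3085^2 = 0.273052
P(M+6) = 4 × 0.6915^1 × 0.3085^3 = 0.081212
P(M+8) = 0.3085^4 = 0.009058
The M+2 peak is largest (0.408030); scaling to 100 gives 56.04 : 100.00 : 66.92 : 19.90 : 2.22.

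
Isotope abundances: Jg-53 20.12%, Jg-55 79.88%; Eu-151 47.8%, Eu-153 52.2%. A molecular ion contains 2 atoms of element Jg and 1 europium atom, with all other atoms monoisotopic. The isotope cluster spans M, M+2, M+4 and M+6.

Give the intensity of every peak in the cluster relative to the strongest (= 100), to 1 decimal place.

Element Jg pattern (n=2): 0.04048144 : 0.32143712 : 0.63808144
Europium pattern (n=1): 0.4780 : 0.5220
Convolve the two distributions (both contribute in 2-u steps):
  M: 0.04048144×0.4780 = 0.019350
  M+2: 0.04048144×0.5220 + 0.32143712×0.4780 = 0.174778
  M+4: 0.32143712×0.5220 + 0.63808144×0.4780 = 0.472793
  M+6: 0.63808144×0.5220 = 0.333079
Scale to base peak (0.472793) = 100: 4.1 : 37.0 : 100.0 : 70.4

4.1 : 37.0 : 100.0 : 70.4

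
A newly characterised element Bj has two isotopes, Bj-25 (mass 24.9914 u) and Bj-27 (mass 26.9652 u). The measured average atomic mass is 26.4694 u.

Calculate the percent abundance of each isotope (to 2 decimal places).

Bj-25: 25.12%, Bj-27: 74.88%

Writing the weighted mean with unknown fraction x of Bj-25:
24.9914·x + 26.9652·(1 − x) = 26.4694
(24.9914 − 26.9652)·x = 26.4694 − 26.9652
x = -0.4958 / -1.9738 = 0.25119 → 25.12% Bj-25, 74.88% Bj-27.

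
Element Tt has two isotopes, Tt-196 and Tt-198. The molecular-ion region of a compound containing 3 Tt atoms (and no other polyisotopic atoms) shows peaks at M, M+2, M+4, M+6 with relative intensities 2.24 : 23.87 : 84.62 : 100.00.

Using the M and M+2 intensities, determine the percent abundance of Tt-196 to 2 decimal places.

21.97%

Let p = fractional abundance of Tt-196. I(M+2)/I(M) = [C(3,1)·p^2·(1−p)] / p^3 = 3·(1−p)/p = 23.87/2.24 = 10.6562
(1−p)/p = 10.6562/3 = 3.5521  ⇒  p = 1/(1 + 3.5521) = 0.2197
Tt-196: 21.97%, Tt-198: 78.03%.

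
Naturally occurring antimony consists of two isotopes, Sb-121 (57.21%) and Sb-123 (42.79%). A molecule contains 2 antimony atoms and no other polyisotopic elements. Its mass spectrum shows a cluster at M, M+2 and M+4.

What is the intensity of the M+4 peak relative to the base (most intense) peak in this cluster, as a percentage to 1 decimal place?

37.4%

Binomial terms of (0.5721 + 0.4279)^2: M 0.3273, M+2 0.4896, M+4 0.1831 → M+2 is the base peak.
P(M+2) = C(2,1) × 0.5721^1 × 0.4279^1 = 2 × 0.5721 × 0.4279 = 0.489603 (base)
P(M+4) = C(2,2) × 0.5721^0 × 0.4279^2 = 1 × 1.0000 × 0.18309841 = 0.183098
Relative intensity = 0.183098 / 0.489603 × 100 = 37.4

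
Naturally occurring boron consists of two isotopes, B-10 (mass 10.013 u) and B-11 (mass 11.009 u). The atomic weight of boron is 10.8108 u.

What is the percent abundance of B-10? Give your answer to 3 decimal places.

Writing the weighted mean with unknown fraction x of B-10:
10.013·x + 11.009·(1 − x) = 10.8108
(10.013 − 11.009)·x = 10.8108 − 11.009
x = -0.1982 / -0.996 = 0.19900 → 19.900% B-10, 80.100% B-11.

19.900%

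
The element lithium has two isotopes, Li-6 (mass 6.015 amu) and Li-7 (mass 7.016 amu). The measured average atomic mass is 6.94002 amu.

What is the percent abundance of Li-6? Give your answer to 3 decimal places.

Let x be the fractional abundance of Li-6; then Li-7 has abundance 1 − x.
6.015·x + 7.016·(1 − x) = 6.94002
(6.015 − 7.016)·x = 6.94002 − 7.016
x = -0.07598 / -1.001 = 0.07590 → 7.590% Li-6, 92.410% Li-7.

7.590%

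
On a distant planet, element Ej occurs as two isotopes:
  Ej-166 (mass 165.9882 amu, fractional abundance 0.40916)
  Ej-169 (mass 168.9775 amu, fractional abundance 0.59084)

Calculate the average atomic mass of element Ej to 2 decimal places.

167.75 amu

Weight each isotope mass by its fractional abundance: 0.40916 × 165.9882 + 0.59084 × 168.9775
= 67.91573 + 99.83867 = 167.75440 amu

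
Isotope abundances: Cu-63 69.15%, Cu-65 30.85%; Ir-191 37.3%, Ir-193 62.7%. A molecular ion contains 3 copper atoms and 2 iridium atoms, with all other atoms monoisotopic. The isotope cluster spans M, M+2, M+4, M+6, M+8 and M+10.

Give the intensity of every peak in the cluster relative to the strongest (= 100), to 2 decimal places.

12.62 : 59.33 : 100.00 : 74.20 : 25.06 : 3.17

Copper pattern (n=3): 0.33065611 : 0.44254842 : 0.19743483 : 0.02936064
Iridium pattern (n=2): 0.139129 : 0.467742 : 0.393129
Convolve the two distributions (both contribute in 2-u steps):
  M: 0.33065611×0.139129 = 0.046004
  M+2: 0.33065611×0.467742 + 0.44254842×0.139129 = 0.216233
  M+4: 0.33065611×0.393129 + 0.44254842×0.467742 + 0.19743483×0.139129 = 0.364458
  M+6: 0.44254842×0.393129 + 0.19743483×0.467742 + 0.02936064×0.139129 = 0.270412
  M+8: 0.19743483×0.393129 + 0.02936064×0.467742 = 0.091351
  M+10: 0.02936064×0.393129 = 0.011543
Scale to base peak (0.364458) = 100: 12.62 : 59.33 : 100.00 : 74.20 : 25.06 : 3.17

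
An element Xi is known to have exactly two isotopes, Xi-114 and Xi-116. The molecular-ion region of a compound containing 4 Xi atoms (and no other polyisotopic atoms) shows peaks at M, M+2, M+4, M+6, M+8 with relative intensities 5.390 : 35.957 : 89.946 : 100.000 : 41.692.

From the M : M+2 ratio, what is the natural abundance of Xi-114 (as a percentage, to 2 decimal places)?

If p is the fraction of Xi that is Xi-114, then I(M+2)/I(M) = [C(4,1)·p^3·(1−p)] / p^4 = 4·(1−p)/p = 35.957/5.390 = 6.6711
(1−p)/p = 6.6711/4 = 1.6678  ⇒  p = 1/(1 + 1.6678) = 0.3748
Xi-114: 37.48%, Xi-116: 62.52%.

37.48%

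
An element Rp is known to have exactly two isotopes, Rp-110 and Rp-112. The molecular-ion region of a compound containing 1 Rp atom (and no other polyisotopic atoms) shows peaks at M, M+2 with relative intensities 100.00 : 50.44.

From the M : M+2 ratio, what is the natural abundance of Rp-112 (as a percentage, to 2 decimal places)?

33.53%

Write p for the Rp-110 fraction. I(M+2)/I(M) = [C(1,1)·p^0·(1−p)] / p^1 = 1·(1−p)/p = 50.44/100.00 = 0.5044
(1−p)/p = 0.5044/1 = 0.5044  ⇒  p = 1/(1 + 0.5044) = 0.6647
Rp-110: 66.47%, Rp-112: 33.53%.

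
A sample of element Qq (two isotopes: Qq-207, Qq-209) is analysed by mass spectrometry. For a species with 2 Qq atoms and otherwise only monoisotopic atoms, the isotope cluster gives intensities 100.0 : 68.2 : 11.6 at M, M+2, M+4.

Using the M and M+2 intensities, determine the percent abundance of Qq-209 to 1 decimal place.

25.4%

Write p for the Qq-207 fraction. I(M+2)/I(M) = [C(2,1)·p^1·(1−p)] / p^2 = 2·(1−p)/p = 68.2/100.0 = 0.6820
(1−p)/p = 0.6820/2 = 0.3410  ⇒  p = 1/(1 + 0.3410) = 0.7457
Qq-207: 74.6%, Qq-209: 25.4%.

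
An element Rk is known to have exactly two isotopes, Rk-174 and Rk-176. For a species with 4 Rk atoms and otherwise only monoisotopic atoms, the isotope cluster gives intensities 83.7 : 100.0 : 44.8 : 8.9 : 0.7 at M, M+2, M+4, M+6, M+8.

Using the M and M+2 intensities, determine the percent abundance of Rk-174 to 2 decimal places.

Write p for the Rk-174 fraction. I(M+2)/I(M) = [C(4,1)·p^3·(1−p)] / p^4 = 4·(1−p)/p = 100.0/83.7 = 1.1947
(1−p)/p = 1.1947/4 = 0.2987  ⇒  p = 1/(1 + 0.2987) = 0.7700
Rk-174: 77.00%, Rk-176: 23.00%.

77.00%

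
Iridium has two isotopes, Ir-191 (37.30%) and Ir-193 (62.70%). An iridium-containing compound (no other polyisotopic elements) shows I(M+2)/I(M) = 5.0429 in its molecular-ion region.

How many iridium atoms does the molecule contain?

The M+2/M ratio from n Ir atoms is n · q/p = n · 0.6270/0.3730.
n = 5.0429 × 0.3730/0.6270 = 3.00 ≈ 3

3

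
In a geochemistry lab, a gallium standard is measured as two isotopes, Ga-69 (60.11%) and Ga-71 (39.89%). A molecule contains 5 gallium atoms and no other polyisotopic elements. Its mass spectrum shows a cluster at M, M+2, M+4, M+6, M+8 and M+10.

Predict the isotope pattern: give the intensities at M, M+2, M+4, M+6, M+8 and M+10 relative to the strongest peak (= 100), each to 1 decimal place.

Expanding (0.6011 + 0.3989)^5:
P(M) = 0.6011^5 = 0.078475
P(M+2) = 5 × 0.6011^4 × 0.3989^1 = 0.260388
P(M+4) = 10 × 0.6011^3 × 0.3989^2 = 0.345596
P(M+6) = 10 × 0.6011^2 × 0.3989^3 = 0.229343
P(M+8) = 5 × 0.6011^1 × 0.3989^4 = 0.076098
P(M+10) = 0.3989^5 = 0.010100
The M+4 peak is largest (0.345596); scaling to 100 gives 22.7 : 75.3 : 100.0 : 66.4 : 22.0 : 2.9.

22.7 : 75.3 : 100.0 : 66.4 : 22.0 : 2.9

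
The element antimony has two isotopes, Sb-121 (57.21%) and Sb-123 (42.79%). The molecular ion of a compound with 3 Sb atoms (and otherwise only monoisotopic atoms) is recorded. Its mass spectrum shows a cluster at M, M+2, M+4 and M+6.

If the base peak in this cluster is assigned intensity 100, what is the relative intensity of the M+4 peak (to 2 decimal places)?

Binomial terms of (0.5721 + 0.4279)^3: M 0.1872, M+2 0.4202, M+4 0.3143, M+6 0.0783 → M+2 is the base peak.
P(M+2) = C(3,1) × 0.5721^2 × 0.4279^1 = 3 × 0.32729841 × 0.4279 = 0.420153 (base)
P(M+4) = C(3,2) × 0.5721^1 × 0.4279^2 = 3 × 0.5721 × 0.18309841 = 0.314252
Relative intensity = 0.314252 / 0.420153 × 100 = 74.79

74.79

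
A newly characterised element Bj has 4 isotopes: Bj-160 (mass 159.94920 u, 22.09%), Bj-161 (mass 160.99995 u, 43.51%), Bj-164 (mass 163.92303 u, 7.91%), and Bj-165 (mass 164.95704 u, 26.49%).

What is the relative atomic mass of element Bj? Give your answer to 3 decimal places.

Weight each isotope mass by its fractional abundance: 0.2209 × 159.94920 + 0.4351 × 160.99995 + 0.0791 × 163.92303 + 0.2649 × 164.95704
= 35.332778 + 70.051078 + 12.966312 + 43.697120 = 162.047288 u

162.047 u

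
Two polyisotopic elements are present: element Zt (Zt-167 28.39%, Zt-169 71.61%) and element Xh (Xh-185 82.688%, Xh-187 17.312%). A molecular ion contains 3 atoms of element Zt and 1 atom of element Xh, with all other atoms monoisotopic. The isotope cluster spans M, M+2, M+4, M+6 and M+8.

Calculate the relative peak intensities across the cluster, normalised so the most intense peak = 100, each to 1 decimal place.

4.8 : 37.6 : 100.0 : 97.0 : 16.3

Element Zt pattern (n=3): 0.02288212 : 0.17315128 : 0.43675109 : 0.36721551
Element Xh pattern (n=1): 0.82688 : 0.17312
Convolve the two distributions (both contribute in 2-u steps):
  M: 0.02288212×0.82688 = 0.018921
  M+2: 0.02288212×0.17312 + 0.17315128×0.82688 = 0.147137
  M+4: 0.17315128×0.17312 + 0.43675109×0.82688 = 0.391117
  M+6: 0.43675109×0.17312 + 0.36721551×0.82688 = 0.379254
  M+8: 0.36721551×0.17312 = 0.063572
Scale to base peak (0.391117) = 100: 4.8 : 37.6 : 100.0 : 97.0 : 16.3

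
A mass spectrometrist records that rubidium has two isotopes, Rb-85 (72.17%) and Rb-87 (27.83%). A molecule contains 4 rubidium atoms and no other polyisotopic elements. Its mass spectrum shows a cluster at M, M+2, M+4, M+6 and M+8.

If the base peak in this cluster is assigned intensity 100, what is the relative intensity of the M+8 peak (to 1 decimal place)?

1.4

Term probabilities: M 0.2713, M+2 0.4184, M+4 0.2420, M+6 0.0622, M+8 0.0060. Base peak = M+2.
P(M+2) = C(4,1) × 0.7217^3 × 0.2783^1 = 4 × 0.37589809 × 0.2783 = 0.418450 (base)
P(M+8) = C(4,4) × 0.7217^0 × 0.2783^4 = 1 × 1.0000 × 0.00599864 = 0.005999
Relative intensity = 0.005999 / 0.418450 × 100 = 1.4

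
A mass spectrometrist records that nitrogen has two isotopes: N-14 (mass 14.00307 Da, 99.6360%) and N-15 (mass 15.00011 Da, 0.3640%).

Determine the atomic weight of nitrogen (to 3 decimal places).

Weight each isotope mass by its fractional abundance: 0.996360 × 14.00307 + 0.003640 × 15.00011
= 13.952099 + 0.054600 = 14.006699 Da

14.007 Da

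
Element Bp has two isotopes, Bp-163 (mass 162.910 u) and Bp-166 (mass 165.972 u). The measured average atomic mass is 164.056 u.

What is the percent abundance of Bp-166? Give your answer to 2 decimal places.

37.43%

With x = fraction of Bp-163 (so Bp-166 is 1 − x):
162.910·x + 165.972·(1 − x) = 164.056
(162.910 − 165.972)·x = 164.056 − 165.972
x = -1.916 / -3.062 = 0.62573 → 62.57% Bp-163, 37.43% Bp-166.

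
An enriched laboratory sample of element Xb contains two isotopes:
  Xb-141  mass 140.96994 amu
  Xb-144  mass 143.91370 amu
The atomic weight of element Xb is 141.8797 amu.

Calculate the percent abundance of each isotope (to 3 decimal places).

With x = fraction of Xb-141 (so Xb-144 is 1 − x):
140.96994·x + 143.91370·(1 − x) = 141.8797
(140.96994 − 143.91370)·x = 141.8797 − 143.91370
x = -2.03400 / -2.94376 = 0.69095 → 69.095% Xb-141, 30.905% Xb-144.

Xb-141: 69.095%, Xb-144: 30.905%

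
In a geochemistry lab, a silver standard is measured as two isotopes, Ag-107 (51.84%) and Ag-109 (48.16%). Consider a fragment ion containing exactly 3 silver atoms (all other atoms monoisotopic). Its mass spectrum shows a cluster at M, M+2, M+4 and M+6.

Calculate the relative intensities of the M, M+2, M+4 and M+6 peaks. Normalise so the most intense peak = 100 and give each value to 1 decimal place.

The 3 Ag atoms are independent, so intensities follow the terms of (0.5184 + 0.4816)^3.
P(M) = 0.5184^3 = 0.139314
P(M+2) = 3 × 0.5184^2 × 0.4816^1 = 0.388273
P(M+4) = 3 × 0.5184^1 × 0.4816^2 = 0.360711
P(M+6) = 0.4816^3 = 0.111702
The M+2 peak is largest (0.388273); scaling to 100 gives 35.9 : 100.0 : 92.9 : 28.8.

35.9 : 100.0 : 92.9 : 28.8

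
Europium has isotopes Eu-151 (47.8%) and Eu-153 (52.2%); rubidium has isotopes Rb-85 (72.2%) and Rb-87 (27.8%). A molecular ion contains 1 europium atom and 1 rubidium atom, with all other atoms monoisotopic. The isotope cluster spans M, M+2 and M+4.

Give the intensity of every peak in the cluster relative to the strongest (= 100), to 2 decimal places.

67.70 : 100.00 : 28.47

Europium pattern (n=1): 0.4780 : 0.5220
Rubidium pattern (n=1): 0.7220 : 0.2780
Convolve the two distributions (both contribute in 2-u steps):
  M: 0.4780×0.7220 = 0.345116
  M+2: 0.4780×0.2780 + 0.5220×0.7220 = 0.509768
  M+4: 0.5220×0.2780 = 0.145116
Scale to base peak (0.509768) = 100: 67.70 : 100.00 : 28.47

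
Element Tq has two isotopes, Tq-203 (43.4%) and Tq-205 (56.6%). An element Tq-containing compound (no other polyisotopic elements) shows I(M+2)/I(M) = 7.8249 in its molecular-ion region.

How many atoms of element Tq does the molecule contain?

For n independent Tq atoms, I(M+2)/I(M) = n · (abundance Tq-205) / (abundance Tq-203) = n · 0.566/0.434.
n = 7.8249 × 0.434/0.566 = 6.00 ≈ 6

6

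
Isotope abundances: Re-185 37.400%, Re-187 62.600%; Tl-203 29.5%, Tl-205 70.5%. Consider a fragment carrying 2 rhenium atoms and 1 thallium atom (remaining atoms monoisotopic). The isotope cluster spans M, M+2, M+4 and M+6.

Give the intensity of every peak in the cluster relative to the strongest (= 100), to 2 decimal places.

9.26 : 53.12 : 100.00 : 61.98

Rhenium pattern (n=2): 0.139876 : 0.468248 : 0.391876
Thallium pattern (n=1): 0.2950 : 0.7050
Convolve the two distributions (both contribute in 2-u steps):
  M: 0.139876×0.2950 = 0.041263
  M+2: 0.139876×0.7050 + 0.468248×0.2950 = 0.236746
  M+4: 0.468248×0.7050 + 0.391876×0.2950 = 0.445718
  M+6: 0.391876×0.7050 = 0.276273
Scale to base peak (0.445718) = 100: 9.26 : 53.12 : 100.00 : 61.98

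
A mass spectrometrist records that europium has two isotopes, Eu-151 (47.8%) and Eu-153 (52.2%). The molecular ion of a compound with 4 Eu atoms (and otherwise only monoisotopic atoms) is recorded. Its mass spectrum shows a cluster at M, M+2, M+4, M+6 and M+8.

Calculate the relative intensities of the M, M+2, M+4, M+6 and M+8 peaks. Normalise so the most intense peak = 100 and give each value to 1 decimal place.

14.0 : 61.0 : 100.0 : 72.8 : 19.9

The 4 Eu atoms are independent, so intensities follow the terms of (0.478 + 0.522)^4.
P(M) = 0.478^4 = 0.052205
P(M+2) = 4 × 0.478^3 × 0.522^1 = 0.228042
P(M+4) = 6 × 0.478^2 × 0.522^2 = 0.373549
P(M+6) = 4 × 0.478^1 × 0.522^3 = 0.271956
P(M+8) = 0.522^4 = 0.074248
The M+4 peak is largest (0.373549); scaling to 100 gives 14.0 : 61.0 : 100.0 : 72.8 : 19.9.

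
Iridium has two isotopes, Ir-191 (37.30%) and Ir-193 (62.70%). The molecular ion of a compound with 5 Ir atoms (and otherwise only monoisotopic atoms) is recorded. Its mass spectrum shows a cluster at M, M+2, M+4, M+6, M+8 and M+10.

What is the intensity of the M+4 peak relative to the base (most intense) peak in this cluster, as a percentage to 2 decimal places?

59.49%

(0.3730 + 0.6270)^5 gives M 0.0072, M+2 0.0607, M+4 0.2040, M+6 0.3429, M+8 0.2882, M+10 0.0969; the largest is M+6.
P(M+6) = C(5,3) × 0.3730^2 × 0.6270^3 = 10 × 0.139129 × 0.24649188 = 0.342942 (base)
P(M+4) = C(5,2) × 0.3730^3 × 0.6270^2 = 10 × 0.05189512 × 0.393129 = 0.204015
Relative intensity = 0.204015 / 0.342942 × 100 = 59.49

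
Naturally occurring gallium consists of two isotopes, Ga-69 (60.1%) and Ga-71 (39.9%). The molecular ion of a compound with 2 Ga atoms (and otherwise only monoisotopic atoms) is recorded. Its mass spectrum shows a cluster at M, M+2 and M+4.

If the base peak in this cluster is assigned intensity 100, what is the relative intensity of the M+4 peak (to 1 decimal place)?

33.2

Term probabilities: M 0.3612, M+2 0.4796, M+4 0.1592. Base peak = M+2.
P(M+2) = C(2,1) × 0.601^1 × 0.399^1 = 2 × 0.6010 × 0.3990 = 0.479598 (base)
P(M+4) = C(2,2) × 0.601^0 × 0.399^2 = 1 × 1.0000 × 0.159201 = 0.159201
Relative intensity = 0.159201 / 0.479598 × 100 = 33.2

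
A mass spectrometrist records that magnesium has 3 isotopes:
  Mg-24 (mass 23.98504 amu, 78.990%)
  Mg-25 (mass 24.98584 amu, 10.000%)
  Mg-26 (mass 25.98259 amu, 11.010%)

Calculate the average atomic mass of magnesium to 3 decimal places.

Average mass = Σ (abundance × isotope mass) = 0.78990 × 23.98504 + 0.10000 × 24.98584 + 0.11010 × 25.98259
= 18.945783 + 2.498584 + 2.860683 = 24.305050 amu

24.305 amu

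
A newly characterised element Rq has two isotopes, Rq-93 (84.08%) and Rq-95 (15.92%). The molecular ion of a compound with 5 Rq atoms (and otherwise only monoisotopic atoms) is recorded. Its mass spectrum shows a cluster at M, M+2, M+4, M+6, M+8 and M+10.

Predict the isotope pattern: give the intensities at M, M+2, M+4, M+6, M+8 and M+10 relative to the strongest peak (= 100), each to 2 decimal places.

100.00 : 94.67 : 35.85 : 6.79 : 0.64 : 0.02

Expanding (0.8408 + 0.1592)^5:
P(M) = 0.8408^5 = 0.420207
P(M+2) = 5 × 0.8408^4 × 0.1592^1 = 0.397817
P(M+4) = 10 × 0.8408^3 × 0.1592^2 = 0.150648
P(M+6) = 10 × 0.8408^2 × 0.1592^3 = 0.028524
P(M+8) = 5 × 0.8408^1 × 0.1592^4 = 0.002700
P(M+10) = 0.1592^5 = 0.000102
The M peak is largest (0.420207); scaling to 100 gives 100.00 : 94.67 : 35.85 : 6.79 : 0.64 : 0.02.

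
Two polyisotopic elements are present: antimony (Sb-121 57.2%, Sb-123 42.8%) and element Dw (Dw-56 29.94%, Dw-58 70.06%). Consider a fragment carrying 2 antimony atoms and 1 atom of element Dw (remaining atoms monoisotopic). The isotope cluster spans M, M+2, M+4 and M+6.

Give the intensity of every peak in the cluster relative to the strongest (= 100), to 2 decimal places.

24.62 : 94.46 : 100.00 : 32.26

Antimony pattern (n=2): 0.327184 : 0.489632 : 0.183184
Element Dw pattern (n=1): 0.2994 : 0.7006
Convolve the two distributions (both contribute in 2-u steps):
  M: 0.327184×0.2994 = 0.097959
  M+2: 0.327184×0.7006 + 0.489632×0.2994 = 0.375821
  M+4: 0.489632×0.7006 + 0.183184×0.2994 = 0.397881
  M+6: 0.183184×0.7006 = 0.128339
Scale to base peak (0.397881) = 100: 24.62 : 94.46 : 100.00 : 32.26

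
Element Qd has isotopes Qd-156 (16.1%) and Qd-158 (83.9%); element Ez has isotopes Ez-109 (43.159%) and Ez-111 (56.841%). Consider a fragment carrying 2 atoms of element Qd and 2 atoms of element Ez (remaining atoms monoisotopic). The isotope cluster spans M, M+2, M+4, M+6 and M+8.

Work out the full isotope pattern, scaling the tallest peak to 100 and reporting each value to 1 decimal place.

1.1 : 14.6 : 62.9 : 100.0 : 52.6

Element Qd pattern (n=2): 0.025921 : 0.270158 : 0.703921
Element Ez pattern (n=2): 0.18626993 : 0.49064014 : 0.32308993
Convolve the two distributions (both contribute in 2-u steps):
  M: 0.025921×0.18626993 = 0.004828
  M+2: 0.025921×0.49064014 + 0.270158×0.18626993 = 0.063040
  M+4: 0.025921×0.32308993 + 0.270158×0.49064014 + 0.703921×0.18626993 = 0.272044
  M+6: 0.270158×0.32308993 + 0.703921×0.49064014 = 0.432657
  M+8: 0.703921×0.32308993 = 0.227430
Scale to base peak (0.432657) = 100: 1.1 : 14.6 : 62.9 : 100.0 : 52.6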